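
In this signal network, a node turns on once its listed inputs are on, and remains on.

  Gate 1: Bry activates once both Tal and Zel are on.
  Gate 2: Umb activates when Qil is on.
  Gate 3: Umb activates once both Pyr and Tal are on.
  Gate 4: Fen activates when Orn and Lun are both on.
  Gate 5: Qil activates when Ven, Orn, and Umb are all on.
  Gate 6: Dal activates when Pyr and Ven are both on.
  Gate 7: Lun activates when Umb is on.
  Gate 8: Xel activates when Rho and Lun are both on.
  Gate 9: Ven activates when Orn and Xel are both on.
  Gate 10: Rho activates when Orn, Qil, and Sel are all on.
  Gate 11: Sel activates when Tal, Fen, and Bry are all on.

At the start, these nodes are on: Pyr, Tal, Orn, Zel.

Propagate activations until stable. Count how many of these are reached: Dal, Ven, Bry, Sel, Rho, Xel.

2

Gate 3: Pyr and Tal on → Umb on.
Tal and Zel are on, so Bry activates (Gate 1).
Gate 7: Umb on → Lun on.
Orn and Lun are on, so Fen activates (Gate 4).
Gate 11: Tal, Fen, and Bry on → Sel on.
Dal would need Pyr and Ven (Gate 6), but Ven never turns on.
Ven would need Orn and Xel (Gate 9), but Xel never turns on.
Bry: reached.
Sel: reached.
Rho would need Orn, Qil, and Sel (Gate 10), but Qil never turns on.
Xel would need Rho and Lun (Gate 8), but Rho never turns on.
Reached: Bry and Sel — 2 of the 6.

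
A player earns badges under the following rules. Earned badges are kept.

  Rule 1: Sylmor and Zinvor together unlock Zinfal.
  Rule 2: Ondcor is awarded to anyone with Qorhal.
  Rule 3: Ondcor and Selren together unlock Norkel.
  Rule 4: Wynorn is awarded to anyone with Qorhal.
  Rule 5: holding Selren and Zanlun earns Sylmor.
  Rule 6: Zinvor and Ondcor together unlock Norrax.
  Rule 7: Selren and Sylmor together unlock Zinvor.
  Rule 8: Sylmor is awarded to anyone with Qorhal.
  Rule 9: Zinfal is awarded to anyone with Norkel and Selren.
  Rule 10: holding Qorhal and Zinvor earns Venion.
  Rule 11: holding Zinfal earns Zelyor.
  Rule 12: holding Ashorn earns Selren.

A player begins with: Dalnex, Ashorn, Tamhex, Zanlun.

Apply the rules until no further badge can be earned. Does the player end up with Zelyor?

Yes

With Ashorn, Selren is earned (Rule 12).
With Selren and Zanlun, Sylmor is earned (Rule 5).
With Selren and Sylmor, Zinvor is earned (Rule 7).
With Sylmor and Zinvor, Zinfal is earned (Rule 1).
With Zinfal, Zelyor is earned (Rule 11).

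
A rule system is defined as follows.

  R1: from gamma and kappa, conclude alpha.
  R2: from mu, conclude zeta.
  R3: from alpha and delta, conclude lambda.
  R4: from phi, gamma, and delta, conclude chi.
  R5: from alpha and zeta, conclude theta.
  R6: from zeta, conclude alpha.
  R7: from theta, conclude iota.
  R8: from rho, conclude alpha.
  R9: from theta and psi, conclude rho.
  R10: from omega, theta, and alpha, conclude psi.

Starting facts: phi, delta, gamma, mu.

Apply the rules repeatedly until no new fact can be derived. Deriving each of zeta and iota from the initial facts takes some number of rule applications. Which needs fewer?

zeta

zeta: mu holds, so zeta follows (R2). [1 rule application]
iota: mu holds, so zeta follows (R2). From zeta, R6 gives alpha. alpha and zeta hold, so theta follows (R5). theta holds, so iota follows (R7). [4 rule applications]
zeta needs fewer.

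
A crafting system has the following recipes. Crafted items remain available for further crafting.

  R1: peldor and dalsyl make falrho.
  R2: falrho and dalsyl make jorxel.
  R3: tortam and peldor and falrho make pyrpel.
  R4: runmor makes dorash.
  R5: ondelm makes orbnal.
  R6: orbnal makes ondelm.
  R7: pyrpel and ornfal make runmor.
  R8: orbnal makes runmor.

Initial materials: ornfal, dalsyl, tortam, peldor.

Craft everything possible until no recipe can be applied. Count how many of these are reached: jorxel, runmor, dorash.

peldor and dalsyl → falrho (R1).
Using R2, falrho and dalsyl make jorxel.
Using R3, tortam, peldor, and falrho make pyrpel.
Using R7, pyrpel and ornfal make runmor.
Using R4, runmor makes dorash.
jorxel: reached.
runmor: reached.
dorash: reached.
All 3 are reached.

3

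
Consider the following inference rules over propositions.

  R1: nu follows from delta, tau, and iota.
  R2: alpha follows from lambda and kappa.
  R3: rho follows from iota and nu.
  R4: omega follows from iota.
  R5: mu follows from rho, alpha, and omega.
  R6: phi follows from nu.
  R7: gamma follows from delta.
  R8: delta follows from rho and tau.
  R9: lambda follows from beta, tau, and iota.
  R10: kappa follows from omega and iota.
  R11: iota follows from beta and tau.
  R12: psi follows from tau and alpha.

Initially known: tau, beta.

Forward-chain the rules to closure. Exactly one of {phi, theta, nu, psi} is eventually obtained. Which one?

psi

From beta and tau, R11 gives iota.
beta, tau, and iota hold, so lambda follows (R9).
iota holds, so omega follows (R4).
From omega and iota, R10 gives kappa.
lambda and kappa hold, so alpha follows (R2).
From tau and alpha, R12 gives psi.
nu would need delta, tau, and iota (R1), but delta is never established. No rule produces theta, and it is not given. phi would need nu (R6), but nu is never established.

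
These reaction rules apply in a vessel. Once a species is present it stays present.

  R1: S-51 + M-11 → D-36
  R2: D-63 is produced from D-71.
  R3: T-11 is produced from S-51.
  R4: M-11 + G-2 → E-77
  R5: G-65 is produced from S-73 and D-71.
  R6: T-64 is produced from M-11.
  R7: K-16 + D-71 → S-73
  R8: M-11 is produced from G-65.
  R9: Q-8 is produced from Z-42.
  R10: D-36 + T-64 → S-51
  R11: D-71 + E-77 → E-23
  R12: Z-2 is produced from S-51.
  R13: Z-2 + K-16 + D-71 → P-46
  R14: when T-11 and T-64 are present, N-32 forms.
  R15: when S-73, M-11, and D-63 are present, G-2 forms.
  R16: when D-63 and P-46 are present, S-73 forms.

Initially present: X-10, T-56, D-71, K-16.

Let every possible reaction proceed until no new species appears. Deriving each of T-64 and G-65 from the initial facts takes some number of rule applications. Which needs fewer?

G-65

G-65: K-16 and D-71 present → S-73 forms (R7). S-73 and D-71 present → G-65 forms (R5). [2 rule applications]
T-64: K-16 and D-71 present → S-73 forms (R7). S-73 and D-71 present → G-65 forms (R5). G-65 present → M-11 forms (R8). M-11 present → T-64 forms (R6). [4 rule applications]
G-65 needs fewer.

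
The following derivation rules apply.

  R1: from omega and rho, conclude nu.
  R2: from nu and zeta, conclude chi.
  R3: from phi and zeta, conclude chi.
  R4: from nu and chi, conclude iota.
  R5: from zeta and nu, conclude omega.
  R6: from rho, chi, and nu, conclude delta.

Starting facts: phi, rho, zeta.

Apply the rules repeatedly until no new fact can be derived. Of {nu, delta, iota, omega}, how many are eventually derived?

nu would need omega and rho (R1), but omega is never established.
delta would need rho, chi, and nu (R6), but nu is never established.
iota would need nu and chi (R4), but nu is never established.
omega would need zeta and nu (R5), but nu is never established.
None of the 4 are reached.

0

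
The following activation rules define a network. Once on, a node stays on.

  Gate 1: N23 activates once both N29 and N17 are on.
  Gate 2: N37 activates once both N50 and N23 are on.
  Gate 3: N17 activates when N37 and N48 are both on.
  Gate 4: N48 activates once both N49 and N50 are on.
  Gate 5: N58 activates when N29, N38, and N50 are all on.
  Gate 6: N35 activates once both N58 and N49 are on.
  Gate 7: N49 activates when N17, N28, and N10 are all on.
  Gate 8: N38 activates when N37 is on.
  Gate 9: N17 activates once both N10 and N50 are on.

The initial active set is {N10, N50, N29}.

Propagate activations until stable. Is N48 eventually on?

No

N48 would need N49 and N50 (Gate 4), but N49 never turns on.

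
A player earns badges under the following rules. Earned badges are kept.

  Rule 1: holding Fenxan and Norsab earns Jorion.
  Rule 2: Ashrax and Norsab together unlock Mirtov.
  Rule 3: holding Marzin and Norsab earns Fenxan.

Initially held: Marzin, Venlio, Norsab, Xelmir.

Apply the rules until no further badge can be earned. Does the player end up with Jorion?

With Marzin and Norsab, Fenxan is earned (Rule 3).
With Fenxan and Norsab, Jorion is earned (Rule 1).

Yes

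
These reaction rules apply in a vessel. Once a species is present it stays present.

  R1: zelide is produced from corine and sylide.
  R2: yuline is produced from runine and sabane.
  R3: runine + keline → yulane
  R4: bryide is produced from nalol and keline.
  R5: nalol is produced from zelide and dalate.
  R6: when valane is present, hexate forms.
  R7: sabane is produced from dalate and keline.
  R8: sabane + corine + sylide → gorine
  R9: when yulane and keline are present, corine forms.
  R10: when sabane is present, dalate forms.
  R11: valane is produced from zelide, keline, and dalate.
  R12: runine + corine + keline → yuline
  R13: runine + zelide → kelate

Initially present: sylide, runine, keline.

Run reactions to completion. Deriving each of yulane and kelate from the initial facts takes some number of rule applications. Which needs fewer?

yulane

yulane: runine and keline present → yulane forms (R3). [1 rule application]
kelate: runine and keline present → yulane forms (R3). yulane and keline present → corine forms (R9). corine and sylide present → zelide forms (R1). runine and zelide present → kelate forms (R13). [4 rule applications]
yulane needs fewer.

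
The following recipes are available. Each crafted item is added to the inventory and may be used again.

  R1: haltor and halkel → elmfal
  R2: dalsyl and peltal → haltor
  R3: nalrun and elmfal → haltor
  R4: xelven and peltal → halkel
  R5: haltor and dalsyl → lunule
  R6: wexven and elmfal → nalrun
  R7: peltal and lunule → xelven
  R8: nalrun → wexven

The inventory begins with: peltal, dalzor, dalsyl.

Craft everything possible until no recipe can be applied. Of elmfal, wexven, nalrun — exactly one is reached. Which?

elmfal

dalsyl and peltal → haltor (R2).
haltor and dalsyl → lunule (R5).
Using R7, peltal and lunule make xelven.
Using R4, xelven and peltal make halkel.
Using R1, haltor and halkel make elmfal.
nalrun would need wexven and elmfal (R6), but wexven is never obtained. wexven would need nalrun (R8), but nalrun is never obtained.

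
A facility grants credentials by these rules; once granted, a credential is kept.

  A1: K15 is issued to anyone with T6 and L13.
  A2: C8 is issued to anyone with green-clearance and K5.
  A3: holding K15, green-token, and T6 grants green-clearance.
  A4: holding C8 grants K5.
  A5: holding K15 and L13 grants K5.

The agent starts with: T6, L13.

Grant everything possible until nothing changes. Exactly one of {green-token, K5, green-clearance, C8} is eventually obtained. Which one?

K5

Holding T6 and L13 grants K15 (A1).
Holding K15 and L13 grants K5 (A5).
C8 would need green-clearance and K5 (A2), but green-clearance is never granted. green-clearance would need K15, green-token, and T6 (A3), but green-token is never granted. No rule produces green-token, and it is not given.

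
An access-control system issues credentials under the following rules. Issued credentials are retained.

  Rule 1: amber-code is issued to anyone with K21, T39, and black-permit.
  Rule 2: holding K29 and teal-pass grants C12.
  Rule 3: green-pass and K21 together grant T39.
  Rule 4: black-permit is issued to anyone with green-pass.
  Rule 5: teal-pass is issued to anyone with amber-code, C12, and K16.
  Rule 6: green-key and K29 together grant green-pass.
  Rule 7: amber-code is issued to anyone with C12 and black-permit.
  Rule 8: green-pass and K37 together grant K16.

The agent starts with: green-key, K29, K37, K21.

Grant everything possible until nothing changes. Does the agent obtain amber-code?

Holding green-key and K29 grants green-pass (Rule 6).
Holding green-pass and K21 grants T39 (Rule 3).
Holding green-pass grants black-permit (Rule 4).
Holding K21, T39, and black-permit grants amber-code (Rule 1).

Yes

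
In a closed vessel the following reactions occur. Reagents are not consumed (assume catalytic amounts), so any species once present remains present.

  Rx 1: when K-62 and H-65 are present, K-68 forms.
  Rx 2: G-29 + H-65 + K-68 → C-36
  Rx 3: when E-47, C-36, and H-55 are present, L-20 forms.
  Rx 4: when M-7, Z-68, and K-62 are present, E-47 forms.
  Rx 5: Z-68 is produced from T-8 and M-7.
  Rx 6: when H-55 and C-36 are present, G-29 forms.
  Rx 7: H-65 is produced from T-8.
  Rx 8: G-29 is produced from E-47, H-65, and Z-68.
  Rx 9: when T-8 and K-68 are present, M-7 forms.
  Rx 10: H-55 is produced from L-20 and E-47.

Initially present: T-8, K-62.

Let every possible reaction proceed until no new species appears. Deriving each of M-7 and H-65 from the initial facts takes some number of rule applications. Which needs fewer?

H-65: T-8 present → H-65 forms (Rx 7). [1 rule application]
M-7: T-8 present → H-65 forms (Rx 7). K-62 and H-65 present → K-68 forms (Rx 1). T-8 and K-68 present → M-7 forms (Rx 9). [3 rule applications]
H-65 needs fewer.

H-65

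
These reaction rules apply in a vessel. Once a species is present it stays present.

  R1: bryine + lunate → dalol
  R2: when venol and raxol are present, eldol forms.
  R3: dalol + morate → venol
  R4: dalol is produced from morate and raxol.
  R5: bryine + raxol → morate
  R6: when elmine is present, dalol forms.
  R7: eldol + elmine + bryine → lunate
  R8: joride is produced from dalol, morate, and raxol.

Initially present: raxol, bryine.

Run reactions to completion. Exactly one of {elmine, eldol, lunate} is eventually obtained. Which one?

eldol

bryine and raxol present → morate forms (R5).
morate and raxol present → dalol forms (R4).
dalol and morate present → venol forms (R3).
venol and raxol present → eldol forms (R2).
lunate would need eldol, elmine, and bryine (R7), but elmine never forms. No rule produces elmine, and it is not given.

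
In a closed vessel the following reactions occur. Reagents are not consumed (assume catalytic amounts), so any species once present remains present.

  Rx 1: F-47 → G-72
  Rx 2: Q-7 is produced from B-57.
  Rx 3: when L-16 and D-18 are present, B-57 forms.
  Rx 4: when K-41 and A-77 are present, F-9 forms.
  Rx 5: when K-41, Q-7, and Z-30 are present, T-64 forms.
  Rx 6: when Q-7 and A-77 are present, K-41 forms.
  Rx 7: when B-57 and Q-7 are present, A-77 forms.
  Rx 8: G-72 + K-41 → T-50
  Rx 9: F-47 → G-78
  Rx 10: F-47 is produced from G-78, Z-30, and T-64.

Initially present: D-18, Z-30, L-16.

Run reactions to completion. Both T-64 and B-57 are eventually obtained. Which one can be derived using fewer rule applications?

B-57: L-16 and D-18 present → B-57 forms (Rx 3). [1 rule application]
T-64: L-16 and D-18 present → B-57 forms (Rx 3). B-57 present → Q-7 forms (Rx 2). B-57 and Q-7 present → A-77 forms (Rx 7). Q-7 and A-77 present → K-41 forms (Rx 6). K-41, Q-7, and Z-30 present → T-64 forms (Rx 5). [5 rule applications]
B-57 needs fewer.

B-57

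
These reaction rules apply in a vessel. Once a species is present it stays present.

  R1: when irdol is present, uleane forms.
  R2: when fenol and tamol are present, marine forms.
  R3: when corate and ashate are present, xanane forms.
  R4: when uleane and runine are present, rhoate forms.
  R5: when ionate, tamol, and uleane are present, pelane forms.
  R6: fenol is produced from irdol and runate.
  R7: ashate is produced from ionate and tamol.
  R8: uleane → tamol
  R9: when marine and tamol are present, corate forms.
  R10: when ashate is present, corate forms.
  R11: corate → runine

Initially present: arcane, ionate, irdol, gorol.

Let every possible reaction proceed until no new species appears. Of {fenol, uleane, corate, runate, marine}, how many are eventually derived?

2

irdol present → uleane forms (R1).
uleane present → tamol forms (R8).
ionate and tamol present → ashate forms (R7).
ashate present → corate forms (R10).
fenol would need irdol and runate (R6), but runate never forms.
uleane: reached.
corate: reached.
No rule produces runate, and it is not given.
marine would need fenol and tamol (R2), but fenol never forms.
Reached: uleane and corate — 2 of the 5.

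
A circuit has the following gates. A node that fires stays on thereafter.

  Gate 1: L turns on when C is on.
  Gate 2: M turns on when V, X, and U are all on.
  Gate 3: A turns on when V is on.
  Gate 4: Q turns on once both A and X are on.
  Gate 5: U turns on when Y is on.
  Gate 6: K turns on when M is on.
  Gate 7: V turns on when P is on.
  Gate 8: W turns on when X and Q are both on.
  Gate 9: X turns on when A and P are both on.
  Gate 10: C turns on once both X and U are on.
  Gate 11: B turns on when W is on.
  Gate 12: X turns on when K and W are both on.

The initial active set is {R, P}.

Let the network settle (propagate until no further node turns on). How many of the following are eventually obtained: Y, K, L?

No rule produces Y, and it is not given.
K would need M (Gate 6), but M never turns on.
L would need C (Gate 1), but C never turns on.
None of the 3 are reached.

0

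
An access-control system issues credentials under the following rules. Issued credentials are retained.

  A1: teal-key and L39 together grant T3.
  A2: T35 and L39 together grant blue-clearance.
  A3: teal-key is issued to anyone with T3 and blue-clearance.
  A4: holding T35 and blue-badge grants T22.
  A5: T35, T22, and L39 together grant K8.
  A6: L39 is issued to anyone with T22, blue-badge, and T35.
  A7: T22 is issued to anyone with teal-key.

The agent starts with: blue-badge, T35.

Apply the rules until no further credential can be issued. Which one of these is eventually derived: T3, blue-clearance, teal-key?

blue-clearance

Holding T35 and blue-badge grants T22 (A4).
Holding T22, blue-badge, and T35 grants L39 (A6).
Holding T35 and L39 grants blue-clearance (A2).
teal-key would need T3 and blue-clearance (A3), but T3 is never granted. T3 would need teal-key and L39 (A1), but teal-key is never granted.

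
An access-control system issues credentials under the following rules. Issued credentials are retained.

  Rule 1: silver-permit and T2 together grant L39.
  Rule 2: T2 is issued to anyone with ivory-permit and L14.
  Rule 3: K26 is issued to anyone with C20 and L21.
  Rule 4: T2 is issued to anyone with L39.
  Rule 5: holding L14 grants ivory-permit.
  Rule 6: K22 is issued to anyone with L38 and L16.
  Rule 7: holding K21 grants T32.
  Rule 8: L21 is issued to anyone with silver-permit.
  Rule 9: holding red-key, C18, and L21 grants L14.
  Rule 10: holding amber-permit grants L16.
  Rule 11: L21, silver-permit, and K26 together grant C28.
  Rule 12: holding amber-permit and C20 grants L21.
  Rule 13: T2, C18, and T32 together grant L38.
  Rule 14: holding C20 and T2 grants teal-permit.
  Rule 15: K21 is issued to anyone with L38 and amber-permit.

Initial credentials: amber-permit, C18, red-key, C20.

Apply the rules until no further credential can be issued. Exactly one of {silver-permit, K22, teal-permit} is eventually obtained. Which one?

Holding amber-permit and C20 grants L21 (Rule 12).
Holding red-key, C18, and L21 grants L14 (Rule 9).
Holding L14 grants ivory-permit (Rule 5).
Holding ivory-permit and L14 grants T2 (Rule 2).
Holding C20 and T2 grants teal-permit (Rule 14).
K22 would need L38 and L16 (Rule 6), but L38 is never granted. No rule produces silver-permit, and it is not given.

teal-permit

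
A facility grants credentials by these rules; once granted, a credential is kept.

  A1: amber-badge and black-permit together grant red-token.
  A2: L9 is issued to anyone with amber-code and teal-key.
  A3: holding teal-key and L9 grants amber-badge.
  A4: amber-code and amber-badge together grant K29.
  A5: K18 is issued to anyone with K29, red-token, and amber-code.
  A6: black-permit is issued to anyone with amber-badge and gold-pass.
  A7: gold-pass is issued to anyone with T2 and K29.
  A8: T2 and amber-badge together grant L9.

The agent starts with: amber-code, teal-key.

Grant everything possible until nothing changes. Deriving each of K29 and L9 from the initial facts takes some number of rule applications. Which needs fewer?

L9: Holding amber-code and teal-key grants L9 (A2). [1 rule application]
K29: Holding amber-code and teal-key grants L9 (A2). Holding teal-key and L9 grants amber-badge (A3). Holding amber-code and amber-badge grants K29 (A4). [3 rule applications]
L9 needs fewer.

L9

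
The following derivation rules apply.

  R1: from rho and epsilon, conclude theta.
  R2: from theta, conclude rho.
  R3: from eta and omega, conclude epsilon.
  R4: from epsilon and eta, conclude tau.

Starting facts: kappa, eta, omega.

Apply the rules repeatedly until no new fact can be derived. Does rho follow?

No

rho would need theta (R2), but theta is never established.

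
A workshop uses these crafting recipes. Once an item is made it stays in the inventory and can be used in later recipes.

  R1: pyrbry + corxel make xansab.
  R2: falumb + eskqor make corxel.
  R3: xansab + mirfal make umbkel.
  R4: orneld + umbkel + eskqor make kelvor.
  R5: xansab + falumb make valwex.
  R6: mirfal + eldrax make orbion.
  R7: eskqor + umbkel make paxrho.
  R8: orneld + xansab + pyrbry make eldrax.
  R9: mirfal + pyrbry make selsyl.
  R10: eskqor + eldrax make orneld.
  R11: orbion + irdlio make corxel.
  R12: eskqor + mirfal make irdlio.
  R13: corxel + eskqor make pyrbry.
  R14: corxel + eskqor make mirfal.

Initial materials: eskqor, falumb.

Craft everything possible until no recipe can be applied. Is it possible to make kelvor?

kelvor would need orneld, umbkel, and eskqor (R4), but orneld is never obtained.

No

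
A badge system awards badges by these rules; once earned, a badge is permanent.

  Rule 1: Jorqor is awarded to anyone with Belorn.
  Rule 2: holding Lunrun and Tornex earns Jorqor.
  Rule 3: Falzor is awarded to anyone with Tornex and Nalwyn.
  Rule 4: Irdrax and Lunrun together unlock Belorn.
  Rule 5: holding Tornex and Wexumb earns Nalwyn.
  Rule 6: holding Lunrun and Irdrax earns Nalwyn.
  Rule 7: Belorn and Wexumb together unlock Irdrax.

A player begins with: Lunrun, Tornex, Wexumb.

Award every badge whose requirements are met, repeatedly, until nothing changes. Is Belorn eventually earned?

No

Belorn would need Irdrax and Lunrun (Rule 4), but Irdrax is never earned.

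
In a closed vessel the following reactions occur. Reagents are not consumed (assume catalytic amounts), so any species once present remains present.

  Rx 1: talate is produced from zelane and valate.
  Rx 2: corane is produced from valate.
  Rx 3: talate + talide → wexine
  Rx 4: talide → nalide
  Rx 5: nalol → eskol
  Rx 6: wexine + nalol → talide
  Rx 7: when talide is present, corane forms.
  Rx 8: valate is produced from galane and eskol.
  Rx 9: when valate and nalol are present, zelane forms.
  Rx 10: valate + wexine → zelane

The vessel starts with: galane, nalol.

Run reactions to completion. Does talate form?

Yes

nalol present → eskol forms (Rx 5).
galane and eskol present → valate forms (Rx 8).
valate and nalol present → zelane forms (Rx 9).
zelane and valate present → talate forms (Rx 1).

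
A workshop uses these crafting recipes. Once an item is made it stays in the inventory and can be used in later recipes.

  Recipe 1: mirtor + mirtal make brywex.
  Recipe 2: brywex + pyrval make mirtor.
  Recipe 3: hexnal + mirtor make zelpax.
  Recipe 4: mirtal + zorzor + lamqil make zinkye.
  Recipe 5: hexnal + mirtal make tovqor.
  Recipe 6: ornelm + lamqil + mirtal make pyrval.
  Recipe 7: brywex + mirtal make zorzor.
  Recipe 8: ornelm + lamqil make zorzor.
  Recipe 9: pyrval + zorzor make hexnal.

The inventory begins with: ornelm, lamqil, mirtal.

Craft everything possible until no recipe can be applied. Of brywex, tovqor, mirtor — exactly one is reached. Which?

Using Recipe 6, ornelm, lamqil, and mirtal make pyrval.
Using Recipe 8, ornelm and lamqil make zorzor.
Using Recipe 9, pyrval and zorzor make hexnal.
hexnal + mirtal → tovqor (Recipe 5).
mirtor would need brywex and pyrval (Recipe 2), but brywex is never obtained. brywex would need mirtor and mirtal (Recipe 1), but mirtor is never obtained.

tovqor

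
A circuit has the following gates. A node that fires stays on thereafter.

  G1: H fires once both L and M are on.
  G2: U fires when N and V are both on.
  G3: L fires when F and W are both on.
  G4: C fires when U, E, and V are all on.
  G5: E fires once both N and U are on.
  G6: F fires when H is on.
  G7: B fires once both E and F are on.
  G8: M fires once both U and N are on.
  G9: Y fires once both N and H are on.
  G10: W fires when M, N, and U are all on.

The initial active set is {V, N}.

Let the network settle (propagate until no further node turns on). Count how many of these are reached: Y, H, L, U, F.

1

N and V are on, so U fires (G2).
Y would need N and H (G9), but H never turns on.
H would need L and M (G1), but L never turns on.
L would need F and W (G3), but F never turns on.
U: reached.
F would need H (G6), but H never turns on.
Reached: U — 1 of the 5.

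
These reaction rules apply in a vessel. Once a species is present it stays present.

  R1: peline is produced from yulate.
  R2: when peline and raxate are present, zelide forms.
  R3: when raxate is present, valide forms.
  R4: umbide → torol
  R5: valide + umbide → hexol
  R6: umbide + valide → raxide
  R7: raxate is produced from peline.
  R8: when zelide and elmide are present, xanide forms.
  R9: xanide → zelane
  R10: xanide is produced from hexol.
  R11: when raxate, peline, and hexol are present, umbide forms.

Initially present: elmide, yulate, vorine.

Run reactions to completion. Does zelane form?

yulate present → peline forms (R1).
peline present → raxate forms (R7).
peline and raxate present → zelide forms (R2).
zelide and elmide present → xanide forms (R8).
xanide present → zelane forms (R9).

Yes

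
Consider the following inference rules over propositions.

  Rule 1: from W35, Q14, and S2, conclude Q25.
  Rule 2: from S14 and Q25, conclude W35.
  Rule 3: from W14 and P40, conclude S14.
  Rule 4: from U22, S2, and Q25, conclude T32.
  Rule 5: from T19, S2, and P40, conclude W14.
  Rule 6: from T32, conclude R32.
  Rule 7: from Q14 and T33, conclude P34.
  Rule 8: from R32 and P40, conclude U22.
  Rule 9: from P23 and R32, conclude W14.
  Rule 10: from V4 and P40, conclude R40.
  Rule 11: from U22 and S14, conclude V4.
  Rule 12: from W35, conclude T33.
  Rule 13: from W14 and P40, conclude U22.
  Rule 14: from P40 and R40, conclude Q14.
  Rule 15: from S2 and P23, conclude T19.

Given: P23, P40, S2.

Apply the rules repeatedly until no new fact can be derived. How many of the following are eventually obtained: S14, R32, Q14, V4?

S2 and P23 hold, so T19 follows (Rule 15).
T19, S2, and P40 hold, so W14 follows (Rule 5).
W14 and P40 hold, so S14 follows (Rule 3).
W14 and P40 hold, so U22 follows (Rule 13).
From U22 and S14, Rule 11 gives V4.
From V4 and P40, Rule 10 gives R40.
From P40 and R40, Rule 14 gives Q14.
S14: reached.
R32 would need T32 (Rule 6), but T32 is never established.
Q14: reached.
V4: reached.
Reached: S14, Q14, and V4 — 3 of the 4.

3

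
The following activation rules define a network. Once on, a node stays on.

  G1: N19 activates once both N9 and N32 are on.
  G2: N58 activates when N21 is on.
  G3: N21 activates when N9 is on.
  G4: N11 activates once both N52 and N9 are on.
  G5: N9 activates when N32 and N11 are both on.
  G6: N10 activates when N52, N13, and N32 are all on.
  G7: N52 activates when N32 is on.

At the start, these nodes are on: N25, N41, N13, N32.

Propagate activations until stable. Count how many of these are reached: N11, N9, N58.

0

N11 would need N52 and N9 (G4), but N9 never turns on.
N9 would need N32 and N11 (G5), but N11 never turns on.
N58 would need N21 (G2), but N21 never turns on.
None of the 3 are reached.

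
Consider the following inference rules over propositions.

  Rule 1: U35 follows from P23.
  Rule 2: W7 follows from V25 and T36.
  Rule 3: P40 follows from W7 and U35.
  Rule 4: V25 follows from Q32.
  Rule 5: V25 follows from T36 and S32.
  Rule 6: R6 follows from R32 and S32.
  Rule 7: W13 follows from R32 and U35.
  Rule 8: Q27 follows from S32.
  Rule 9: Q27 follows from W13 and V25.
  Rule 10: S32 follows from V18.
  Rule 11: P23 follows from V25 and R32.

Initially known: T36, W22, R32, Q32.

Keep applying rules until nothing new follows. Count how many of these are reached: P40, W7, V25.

Q32 holds, so V25 follows (Rule 4).
V25 and T36 hold, so W7 follows (Rule 2).
V25 and R32 hold, so P23 follows (Rule 11).
P23 holds, so U35 follows (Rule 1).
From W7 and U35, Rule 3 gives P40.
P40: reached.
W7: reached.
V25: reached.
All 3 are reached.

3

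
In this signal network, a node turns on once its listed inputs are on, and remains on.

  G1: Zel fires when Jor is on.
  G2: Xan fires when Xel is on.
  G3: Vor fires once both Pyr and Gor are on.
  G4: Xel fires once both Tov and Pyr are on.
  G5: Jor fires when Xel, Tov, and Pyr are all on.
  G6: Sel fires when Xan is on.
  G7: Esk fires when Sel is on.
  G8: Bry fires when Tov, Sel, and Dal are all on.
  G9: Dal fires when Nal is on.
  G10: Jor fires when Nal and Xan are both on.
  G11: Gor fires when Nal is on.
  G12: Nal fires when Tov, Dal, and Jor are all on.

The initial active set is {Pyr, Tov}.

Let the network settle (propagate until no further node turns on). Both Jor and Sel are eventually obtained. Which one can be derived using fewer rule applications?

Jor: G4: Tov and Pyr on → Xel on. G5: Xel, Tov, and Pyr on → Jor on. [2 rule applications]
Sel: G4: Tov and Pyr on → Xel on. Xel is on, so Xan fires (G2). Xan is on, so Sel fires (G6). [3 rule applications]
Jor needs fewer.

Jor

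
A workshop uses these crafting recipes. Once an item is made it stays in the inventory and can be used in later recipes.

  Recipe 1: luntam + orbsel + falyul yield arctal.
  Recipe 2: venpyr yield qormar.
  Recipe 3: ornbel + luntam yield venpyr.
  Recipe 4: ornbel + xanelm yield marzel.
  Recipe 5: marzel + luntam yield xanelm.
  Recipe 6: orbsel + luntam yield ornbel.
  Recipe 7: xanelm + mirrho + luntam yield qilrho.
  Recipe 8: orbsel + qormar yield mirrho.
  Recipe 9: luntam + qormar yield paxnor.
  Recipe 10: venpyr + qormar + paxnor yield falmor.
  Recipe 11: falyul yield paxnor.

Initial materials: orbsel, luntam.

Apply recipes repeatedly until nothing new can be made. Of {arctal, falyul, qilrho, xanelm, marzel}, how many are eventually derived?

0

arctal would need luntam, orbsel, and falyul (Recipe 1), but falyul is never obtained.
No rule produces falyul, and it is not given.
qilrho would need xanelm, mirrho, and luntam (Recipe 7), but xanelm is never obtained.
xanelm would need marzel and luntam (Recipe 5), but marzel is never obtained.
marzel would need ornbel and xanelm (Recipe 4), but xanelm is never obtained.
None of the 5 are reached.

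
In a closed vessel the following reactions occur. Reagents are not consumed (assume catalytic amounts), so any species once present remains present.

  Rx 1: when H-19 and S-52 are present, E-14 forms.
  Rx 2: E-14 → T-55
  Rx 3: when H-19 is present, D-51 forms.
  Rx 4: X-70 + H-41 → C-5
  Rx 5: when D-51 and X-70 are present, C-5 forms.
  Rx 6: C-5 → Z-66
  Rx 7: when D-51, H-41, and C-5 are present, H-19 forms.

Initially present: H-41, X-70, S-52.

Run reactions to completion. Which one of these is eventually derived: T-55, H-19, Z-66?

Z-66

X-70 and H-41 present → C-5 forms (Rx 4).
C-5 present → Z-66 forms (Rx 6).
T-55 would need E-14 (Rx 2), but E-14 never forms. H-19 would need D-51, H-41, and C-5 (Rx 7), but D-51 never forms.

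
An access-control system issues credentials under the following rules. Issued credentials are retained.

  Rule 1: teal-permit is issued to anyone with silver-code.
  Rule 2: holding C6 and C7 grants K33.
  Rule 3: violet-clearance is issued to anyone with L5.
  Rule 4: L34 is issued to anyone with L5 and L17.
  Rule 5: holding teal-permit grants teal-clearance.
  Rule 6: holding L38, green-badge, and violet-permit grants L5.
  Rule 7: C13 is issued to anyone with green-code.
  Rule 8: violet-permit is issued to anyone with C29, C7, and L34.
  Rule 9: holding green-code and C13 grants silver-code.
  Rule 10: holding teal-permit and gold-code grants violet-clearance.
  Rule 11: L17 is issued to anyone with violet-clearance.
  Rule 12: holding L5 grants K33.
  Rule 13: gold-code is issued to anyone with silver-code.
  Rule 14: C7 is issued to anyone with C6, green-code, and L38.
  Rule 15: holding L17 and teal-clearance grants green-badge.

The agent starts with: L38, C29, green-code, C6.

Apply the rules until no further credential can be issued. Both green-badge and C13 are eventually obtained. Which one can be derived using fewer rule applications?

C13: Holding green-code grants C13 (Rule 7). [1 rule application]
green-badge: Holding green-code grants C13 (Rule 7). Holding green-code and C13 grants silver-code (Rule 9). Holding silver-code grants teal-permit (Rule 1). Holding silver-code grants gold-code (Rule 13). Holding teal-permit and gold-code grants violet-clearance (Rule 10). Holding teal-permit grants teal-clearance (Rule 5). Holding violet-clearance grants L17 (Rule 11). Holding L17 and teal-clearance grants green-badge (Rule 15). [8 rule applications]
C13 needs fewer.

C13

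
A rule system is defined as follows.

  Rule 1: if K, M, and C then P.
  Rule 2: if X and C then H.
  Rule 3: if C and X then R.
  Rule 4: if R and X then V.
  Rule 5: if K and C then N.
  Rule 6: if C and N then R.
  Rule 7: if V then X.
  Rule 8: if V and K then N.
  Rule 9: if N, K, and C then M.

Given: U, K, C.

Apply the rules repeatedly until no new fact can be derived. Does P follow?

Yes

K and C hold, so N follows (Rule 5).
From N, K, and C, Rule 9 gives M.
From K, M, and C, Rule 1 gives P.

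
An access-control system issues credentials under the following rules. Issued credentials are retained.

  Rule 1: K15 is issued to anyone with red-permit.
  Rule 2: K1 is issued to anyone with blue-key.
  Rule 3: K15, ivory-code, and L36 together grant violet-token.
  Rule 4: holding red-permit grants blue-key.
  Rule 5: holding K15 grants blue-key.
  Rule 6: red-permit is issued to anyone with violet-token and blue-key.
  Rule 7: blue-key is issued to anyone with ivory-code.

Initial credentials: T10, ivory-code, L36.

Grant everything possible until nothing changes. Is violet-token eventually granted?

No

violet-token would need K15, ivory-code, and L36 (Rule 3), but K15 is never granted.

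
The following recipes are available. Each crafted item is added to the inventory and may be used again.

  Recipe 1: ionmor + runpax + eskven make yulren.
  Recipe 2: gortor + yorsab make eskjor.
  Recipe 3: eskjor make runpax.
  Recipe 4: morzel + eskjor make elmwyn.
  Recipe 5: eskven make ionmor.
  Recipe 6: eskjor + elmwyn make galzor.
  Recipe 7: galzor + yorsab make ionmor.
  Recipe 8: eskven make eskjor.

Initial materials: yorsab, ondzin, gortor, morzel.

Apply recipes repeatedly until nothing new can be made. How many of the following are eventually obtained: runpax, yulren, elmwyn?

2

gortor + yorsab → eskjor (Recipe 2).
Using Recipe 4, morzel and eskjor make elmwyn.
Using Recipe 3, eskjor makes runpax.
runpax: reached.
yulren would need ionmor, runpax, and eskven (Recipe 1), but eskven is never obtained.
elmwyn: reached.
Reached: runpax and elmwyn — 2 of the 3.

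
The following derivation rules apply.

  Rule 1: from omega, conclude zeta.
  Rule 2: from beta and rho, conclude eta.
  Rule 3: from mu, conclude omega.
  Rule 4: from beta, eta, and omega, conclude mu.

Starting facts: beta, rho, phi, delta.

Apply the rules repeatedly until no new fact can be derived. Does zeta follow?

No

zeta would need omega (Rule 1), but omega is never established.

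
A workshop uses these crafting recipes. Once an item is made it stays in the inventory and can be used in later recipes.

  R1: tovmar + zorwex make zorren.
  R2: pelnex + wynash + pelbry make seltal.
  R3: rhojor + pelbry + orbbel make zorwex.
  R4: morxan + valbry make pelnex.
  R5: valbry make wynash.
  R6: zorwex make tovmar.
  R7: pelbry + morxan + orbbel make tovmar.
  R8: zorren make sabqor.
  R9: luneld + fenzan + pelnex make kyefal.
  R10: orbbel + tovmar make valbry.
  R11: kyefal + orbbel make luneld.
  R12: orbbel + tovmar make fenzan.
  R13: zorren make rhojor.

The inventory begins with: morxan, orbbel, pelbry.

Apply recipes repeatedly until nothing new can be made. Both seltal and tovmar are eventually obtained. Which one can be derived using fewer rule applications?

tovmar

tovmar: pelbry + morxan + orbbel → tovmar (R7). [1 rule application]
seltal: pelbry + morxan + orbbel → tovmar (R7). orbbel + tovmar → valbry (R10). Using R4, morxan and valbry make pelnex. valbry → wynash (R5). Using R2, pelnex, wynash, and pelbry make seltal. [5 rule applications]
tovmar needs fewer.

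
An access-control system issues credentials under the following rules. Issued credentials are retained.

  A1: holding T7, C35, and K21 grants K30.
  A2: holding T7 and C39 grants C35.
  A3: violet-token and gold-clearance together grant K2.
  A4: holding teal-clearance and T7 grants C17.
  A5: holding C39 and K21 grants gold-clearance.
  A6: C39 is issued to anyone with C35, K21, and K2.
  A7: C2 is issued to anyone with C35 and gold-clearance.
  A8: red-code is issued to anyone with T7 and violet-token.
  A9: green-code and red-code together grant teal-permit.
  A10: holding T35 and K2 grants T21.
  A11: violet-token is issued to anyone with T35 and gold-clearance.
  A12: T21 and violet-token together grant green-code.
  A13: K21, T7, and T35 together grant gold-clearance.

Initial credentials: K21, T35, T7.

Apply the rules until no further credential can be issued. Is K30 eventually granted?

K30 would need T7, C35, and K21 (A1), but C35 is never granted.

No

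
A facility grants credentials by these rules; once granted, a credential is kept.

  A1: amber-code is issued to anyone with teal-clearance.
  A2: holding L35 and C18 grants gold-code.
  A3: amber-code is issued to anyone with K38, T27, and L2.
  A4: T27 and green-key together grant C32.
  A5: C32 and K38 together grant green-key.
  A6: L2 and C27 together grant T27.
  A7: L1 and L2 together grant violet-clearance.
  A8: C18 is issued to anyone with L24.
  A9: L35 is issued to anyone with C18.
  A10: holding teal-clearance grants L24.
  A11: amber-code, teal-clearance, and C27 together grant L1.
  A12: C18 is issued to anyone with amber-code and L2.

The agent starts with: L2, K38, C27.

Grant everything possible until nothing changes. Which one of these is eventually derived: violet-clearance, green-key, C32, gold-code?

Holding L2 and C27 grants T27 (A6).
Holding K38, T27, and L2 grants amber-code (A3).
Holding amber-code and L2 grants C18 (A12).
Holding C18 grants L35 (A9).
Holding L35 and C18 grants gold-code (A2).
C32 would need T27 and green-key (A4), but green-key is never granted. green-key would need C32 and K38 (A5), but C32 is never granted. violet-clearance would need L1 and L2 (A7), but L1 is never granted.

gold-code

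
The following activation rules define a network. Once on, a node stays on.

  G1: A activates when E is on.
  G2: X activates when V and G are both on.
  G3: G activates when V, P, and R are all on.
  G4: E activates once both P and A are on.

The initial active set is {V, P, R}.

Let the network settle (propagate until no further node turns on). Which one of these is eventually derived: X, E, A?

G3: V, P, and R on → G on.
G2: V and G on → X on.
A would need E (G1), but E never turns on. E would need P and A (G4), but A never turns on.

X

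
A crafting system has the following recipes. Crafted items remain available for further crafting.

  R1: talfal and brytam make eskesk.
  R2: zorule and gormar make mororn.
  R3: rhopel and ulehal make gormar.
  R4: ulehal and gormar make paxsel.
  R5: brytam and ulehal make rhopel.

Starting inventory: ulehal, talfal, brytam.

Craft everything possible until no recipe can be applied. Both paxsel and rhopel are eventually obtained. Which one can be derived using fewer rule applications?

rhopel

rhopel: brytam and ulehal → rhopel (R5). [1 rule application]
paxsel: Using R5, brytam and ulehal make rhopel. Using R3, rhopel and ulehal make gormar. ulehal and gormar → paxsel (R4). [3 rule applications]
rhopel needs fewer.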